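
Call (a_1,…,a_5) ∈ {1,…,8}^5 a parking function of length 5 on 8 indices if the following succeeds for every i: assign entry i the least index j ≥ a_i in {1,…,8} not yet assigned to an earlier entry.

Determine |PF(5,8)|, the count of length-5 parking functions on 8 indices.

|PF(5,8)| = 4·9^4 = 4 · 6561 = 26244 (Konheim–Weiss)
One tuple (8,5,3,2,3) → sorted (2,3,3,5,8): b_i ≤ 3+i ∀i, a PF.

26244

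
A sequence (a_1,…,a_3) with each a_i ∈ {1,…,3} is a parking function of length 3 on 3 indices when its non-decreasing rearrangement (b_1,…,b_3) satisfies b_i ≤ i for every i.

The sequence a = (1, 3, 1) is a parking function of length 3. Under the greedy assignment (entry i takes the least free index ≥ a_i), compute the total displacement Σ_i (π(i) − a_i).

1

Σπ = 6 ({1..3} each once); Σa = 1+3+1 = 5; disp = 6−5 = 1.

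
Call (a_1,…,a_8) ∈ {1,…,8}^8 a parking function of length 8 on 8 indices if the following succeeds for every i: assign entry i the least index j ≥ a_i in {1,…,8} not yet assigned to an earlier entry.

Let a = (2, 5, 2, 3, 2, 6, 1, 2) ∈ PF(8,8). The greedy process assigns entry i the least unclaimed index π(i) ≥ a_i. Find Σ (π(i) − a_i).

Σπ = 8·9/2 = 36 (π permutes [8]); Σa = 2+5+2+3+2+6+1+2 = 23; disp = 36−23 = 13.

13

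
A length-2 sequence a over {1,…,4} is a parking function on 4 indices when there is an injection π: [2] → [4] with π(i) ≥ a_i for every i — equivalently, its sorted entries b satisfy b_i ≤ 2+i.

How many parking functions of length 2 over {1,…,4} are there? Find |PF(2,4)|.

|PF(2,4)| = 3·5^1 = 3·5 = 15 [KW]
Example (2,2) → sorted (2,2): b_i ≤ 2+i ∀i, a PF.

15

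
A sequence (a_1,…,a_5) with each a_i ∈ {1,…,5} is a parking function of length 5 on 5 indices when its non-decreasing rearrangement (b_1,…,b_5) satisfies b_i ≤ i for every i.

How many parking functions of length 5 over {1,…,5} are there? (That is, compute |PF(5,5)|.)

|PF| = (5+1−5)·(5+1)^{5−1} = 1 · 1296 = 1296 (Pollak)
E.g. (4,1,3,3,2) → sorted (1,2,3,3,4): b_i ≤ i ∀i, a PF.

1296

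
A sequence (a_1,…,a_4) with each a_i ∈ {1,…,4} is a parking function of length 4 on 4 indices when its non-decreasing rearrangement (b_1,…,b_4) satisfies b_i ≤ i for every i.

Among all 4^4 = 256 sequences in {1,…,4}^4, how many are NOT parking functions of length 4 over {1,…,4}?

#PF = (4−4+1)·(4+1)^(4−1) = 1 · 125 = 125 (Konheim–Weiss)
Check (2,4,4,3) → sorted (2,3,4,4): b_1=2>1, not a PF.
4^4 − 125 = 256 − 125 = 131

131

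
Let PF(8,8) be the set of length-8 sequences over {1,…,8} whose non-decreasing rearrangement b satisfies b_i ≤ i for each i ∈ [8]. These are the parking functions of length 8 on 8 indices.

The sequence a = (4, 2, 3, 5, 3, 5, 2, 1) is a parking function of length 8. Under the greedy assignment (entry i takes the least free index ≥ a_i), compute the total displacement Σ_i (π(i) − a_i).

11

Σπ(i) = 1+…+8 = 36; Σa = 4+2+3+5+3+5+2+1 = 25; disp = 36−25 = 11.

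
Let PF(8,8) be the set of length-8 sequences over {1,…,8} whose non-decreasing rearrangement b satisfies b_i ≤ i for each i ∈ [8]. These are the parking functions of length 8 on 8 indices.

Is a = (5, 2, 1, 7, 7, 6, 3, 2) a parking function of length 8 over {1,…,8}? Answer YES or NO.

YES

Rearranged: b = (1, 2, 2, 3, 5, 6, 7, 7).
  b_1=1 ≤ 1
  b_2=2 ≤ 2
  b_3=2 ≤ 3
  b_4=3 ≤ 4
  b_5=5 ≤ 5
  b_6=6 ≤ 6
  b_7=7 ≤ 7
  b_8=7 ≤ 8
All bounds hold ⇒ YES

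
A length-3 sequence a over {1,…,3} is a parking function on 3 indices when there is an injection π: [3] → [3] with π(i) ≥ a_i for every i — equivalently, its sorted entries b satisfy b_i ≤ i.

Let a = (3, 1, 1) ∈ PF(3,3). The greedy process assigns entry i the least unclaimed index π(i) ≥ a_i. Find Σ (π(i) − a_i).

1

Σπ(i) = 1+…+3 = 6; Σa = 3+1+1 = 5; disp = 6−5 = 1.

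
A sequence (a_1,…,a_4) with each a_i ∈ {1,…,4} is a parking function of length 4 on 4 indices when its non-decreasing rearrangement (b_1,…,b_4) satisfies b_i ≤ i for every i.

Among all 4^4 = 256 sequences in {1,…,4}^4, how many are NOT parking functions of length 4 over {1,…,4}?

131

|PF| = (5−4)·5^(4−1) = 1 · 125 = 125 (Pollak)
E.g. (4,2,4,3) → sorted (2,3,4,4): b_1=2>1, not a PF.
So 256 − 125 = 131 fail.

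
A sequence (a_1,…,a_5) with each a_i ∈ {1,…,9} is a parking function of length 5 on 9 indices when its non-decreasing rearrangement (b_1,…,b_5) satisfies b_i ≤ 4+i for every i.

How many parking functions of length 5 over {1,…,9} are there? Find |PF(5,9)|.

|PF| = (9−5+1)·(9+1)^(5−1) = 5 · 10000 = 50000 (Konheim–Weiss)
Example (8,9,5,7,3) → sorted (3,5,7,8,9): b_i ≤ 4+i ∀i, a PF.

50000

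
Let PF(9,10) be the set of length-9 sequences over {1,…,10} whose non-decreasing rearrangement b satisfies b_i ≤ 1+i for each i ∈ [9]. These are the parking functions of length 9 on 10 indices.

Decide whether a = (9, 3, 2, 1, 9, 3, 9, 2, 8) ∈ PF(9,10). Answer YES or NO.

Order a: b = (1, 2, 2, 3, 3, 8, 9, 9, 9).
  b_1=1 ≤ 2
  b_2=2 ≤ 3
  b_3=2 ≤ 4
  b_4=3 ≤ 5
  b_5=3 ≤ 6
  b_6=8 > 7
  fails at i=6 ⇒ NO

NO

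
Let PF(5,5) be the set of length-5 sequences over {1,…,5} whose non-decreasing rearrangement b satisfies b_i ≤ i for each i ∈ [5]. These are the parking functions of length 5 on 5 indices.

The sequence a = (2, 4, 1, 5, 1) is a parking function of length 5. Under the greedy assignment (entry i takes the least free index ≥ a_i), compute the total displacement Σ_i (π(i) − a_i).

2

Σπ = 5·6/2 = 15 (π permutes [5]); Σa = 2+4+1+5+1 = 13; disp = 15−13 = 2.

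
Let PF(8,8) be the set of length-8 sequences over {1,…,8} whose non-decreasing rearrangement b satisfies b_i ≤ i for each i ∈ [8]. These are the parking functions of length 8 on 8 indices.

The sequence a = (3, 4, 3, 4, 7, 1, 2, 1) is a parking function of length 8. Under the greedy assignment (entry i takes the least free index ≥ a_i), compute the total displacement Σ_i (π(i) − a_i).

Σπ = 8·9/2 = 36 (π permutes [8]); Σa = 3+4+3+4+7+1+2+1 = 25; disp = 36−25 = 11.

11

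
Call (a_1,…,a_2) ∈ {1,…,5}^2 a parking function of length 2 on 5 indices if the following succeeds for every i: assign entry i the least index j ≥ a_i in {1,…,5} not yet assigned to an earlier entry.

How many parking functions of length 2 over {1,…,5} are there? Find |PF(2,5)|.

24

|PF| = (5−2+1)·(5+1)^(2−1) = 4 · 6 = 24 [KW]
One tuple (1,4) → sorted (1,4): b_i ≤ 3+i ∀i, a PF.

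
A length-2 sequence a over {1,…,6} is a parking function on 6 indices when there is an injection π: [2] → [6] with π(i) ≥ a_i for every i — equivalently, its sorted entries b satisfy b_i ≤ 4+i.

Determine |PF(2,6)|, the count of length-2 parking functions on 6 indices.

35

Count = (6+1−2)·(6+1)^{2−1} = 5×7 = 35 (Pollak)
One tuple (2,3) → sorted (2,3): b_i ≤ 4+i ∀i, a PF.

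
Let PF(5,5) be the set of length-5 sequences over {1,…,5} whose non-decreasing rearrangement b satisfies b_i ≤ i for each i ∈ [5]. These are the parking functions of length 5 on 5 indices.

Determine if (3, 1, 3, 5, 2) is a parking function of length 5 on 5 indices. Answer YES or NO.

Rearranged: b = (1, 2, 3, 3, 5).
  b_1=1 ≤ 1
  b_2=2 ≤ 2
  b_3=3 ≤ 3
  b_4=3 ≤ 4
  b_5=5 ≤ 5
All bounds hold ⇒ YES

YES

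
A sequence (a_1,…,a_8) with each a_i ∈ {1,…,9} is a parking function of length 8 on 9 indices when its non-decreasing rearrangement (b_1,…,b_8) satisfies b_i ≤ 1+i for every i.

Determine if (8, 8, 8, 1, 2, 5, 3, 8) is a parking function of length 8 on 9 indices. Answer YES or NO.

NO

Sorted: b = (1, 2, 3, 5, 8, 8, 8, 8).
  b_1=1 ≤ 2
  b_2=2 ≤ 3
  b_3=3 ≤ 4
  b_4=5 ≤ 5
  b_5=8 > 6
  fails at i=5 ⇒ NO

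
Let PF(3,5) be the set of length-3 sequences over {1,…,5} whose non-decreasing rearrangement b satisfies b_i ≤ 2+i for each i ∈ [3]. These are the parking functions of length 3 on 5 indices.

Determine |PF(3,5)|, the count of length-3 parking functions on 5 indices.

|PF| = (5−3+1)·(5+1)^(3−1) = 3·36 = 108 (Konheim–Weiss)
Example (2,3,1) → sorted (1,2,3): b_i ≤ 2+i ∀i, a PF.

108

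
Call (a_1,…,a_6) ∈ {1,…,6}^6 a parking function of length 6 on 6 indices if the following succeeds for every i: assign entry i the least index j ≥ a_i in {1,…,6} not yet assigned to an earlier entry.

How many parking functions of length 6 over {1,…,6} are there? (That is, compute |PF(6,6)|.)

|PF| = (6−6+1)·(6+1)^(6−1) = 1·16807 = 16807
One tuple (2,2,3,6,1,5) → sorted (1,2,2,3,5,6): b_i ≤ i ∀i, a PF.

16807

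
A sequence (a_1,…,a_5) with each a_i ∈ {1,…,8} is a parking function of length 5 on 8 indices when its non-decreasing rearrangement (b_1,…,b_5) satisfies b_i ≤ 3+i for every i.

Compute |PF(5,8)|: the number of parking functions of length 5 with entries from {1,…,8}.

26244

|PF| = (8+1−5)·(8+1)^{5−1} = 4×6561 = 26244 (Pollak)
One tuple (5,7,5,3,4) → sorted (3,4,5,5,7): b_i ≤ 3+i ∀i, a PF.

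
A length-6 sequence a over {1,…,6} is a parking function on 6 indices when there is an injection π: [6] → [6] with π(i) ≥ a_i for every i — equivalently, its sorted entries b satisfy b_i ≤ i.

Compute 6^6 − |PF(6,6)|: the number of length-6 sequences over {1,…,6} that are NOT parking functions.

29849

|PF(6,6)| = 1·7^5 = 1 · 16807 = 16807 (Konheim–Weiss)
One tuple (4,5,5,3,3,6) → sorted (3,3,4,5,5,6): b_1=3>1, not a PF.
6^6 − 16807 = 46656 − 16807 = 29849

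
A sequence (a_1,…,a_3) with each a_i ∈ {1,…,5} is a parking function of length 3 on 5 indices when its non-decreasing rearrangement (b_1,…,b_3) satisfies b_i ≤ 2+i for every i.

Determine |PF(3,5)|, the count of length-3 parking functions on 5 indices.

108

Count = 3·6^2 = 3×36 = 108 [KW]
One tuple (1,2,2) → sorted (1,2,2): b_i ≤ 2+i ∀i, a PF.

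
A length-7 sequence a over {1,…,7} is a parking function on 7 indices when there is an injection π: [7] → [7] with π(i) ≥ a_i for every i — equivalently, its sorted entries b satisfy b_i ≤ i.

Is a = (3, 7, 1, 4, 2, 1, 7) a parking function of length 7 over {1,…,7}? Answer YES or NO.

Rearranged: b = (1, 1, 2, 3, 4, 7, 7).
  b_1=1 ≤ 1
  b_2=1 ≤ 2
  b_3=2 ≤ 3
  b_4=3 ≤ 4
  b_5=4 ≤ 5
  b_6=7 > 6
  fails at i=6 ⇒ NO

NO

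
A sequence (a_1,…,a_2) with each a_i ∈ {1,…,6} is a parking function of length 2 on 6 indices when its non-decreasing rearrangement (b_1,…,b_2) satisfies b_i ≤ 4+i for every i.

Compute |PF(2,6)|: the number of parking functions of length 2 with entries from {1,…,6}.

35

Count = 5·7^1 = 5×7 = 35
Example (1,5) → sorted (1,5): b_i ≤ 4+i ∀i, a PF.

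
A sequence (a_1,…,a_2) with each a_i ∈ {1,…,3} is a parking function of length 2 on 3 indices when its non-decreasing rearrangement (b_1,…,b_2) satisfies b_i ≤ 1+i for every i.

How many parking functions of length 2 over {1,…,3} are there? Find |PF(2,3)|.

8

#PF = (4−2)·4^(2−1) = 2 · 4 = 8
One tuple (1,3) → sorted (1,3): b_i ≤ 1+i ∀i, a PF.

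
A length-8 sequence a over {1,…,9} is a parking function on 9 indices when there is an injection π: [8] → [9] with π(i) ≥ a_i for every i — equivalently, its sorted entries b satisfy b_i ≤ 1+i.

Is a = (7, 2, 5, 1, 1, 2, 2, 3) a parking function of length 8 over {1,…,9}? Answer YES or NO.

Order a: b = (1, 1, 2, 2, 2, 3, 5, 7).
  b_1=1 ≤ 2
  b_2=1 ≤ 3
  b_3=2 ≤ 4
  b_4=2 ≤ 5
  b_5=2 ≤ 6
  b_6=3 ≤ 7
  b_7=5 ≤ 8
  b_8=7 ≤ 9
All bounds hold ⇒ YES

YES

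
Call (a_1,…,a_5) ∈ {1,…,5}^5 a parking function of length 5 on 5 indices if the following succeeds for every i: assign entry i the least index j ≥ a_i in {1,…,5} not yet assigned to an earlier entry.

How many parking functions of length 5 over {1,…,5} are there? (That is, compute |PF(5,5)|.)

1296

|PF| = (5+1−5)·(5+1)^{5−1} = 1×1296 = 1296 (Pollak)
Example (4,4,1,1,2) → sorted (1,1,2,4,4): b_i ≤ i ∀i, a PF.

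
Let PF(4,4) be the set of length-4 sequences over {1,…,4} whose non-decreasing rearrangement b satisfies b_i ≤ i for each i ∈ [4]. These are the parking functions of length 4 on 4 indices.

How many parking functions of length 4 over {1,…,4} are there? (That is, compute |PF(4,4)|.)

125

#PF = 1·5^3 = 1·125 = 125 (Pollak)
Check (1,1,3,1) → sorted (1,1,1,3): b_i ≤ i ∀i, a PF.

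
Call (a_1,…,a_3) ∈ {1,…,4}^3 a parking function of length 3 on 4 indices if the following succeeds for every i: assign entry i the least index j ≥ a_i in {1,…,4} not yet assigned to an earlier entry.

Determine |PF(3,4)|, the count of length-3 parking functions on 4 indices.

|PF(3,4)| = (4−3+1)·(4+1)^(3−1) = 2·25 = 50 (Pollak)
One tuple (4,2,1) → sorted (1,2,4): b_i ≤ 1+i ∀i, a PF.

50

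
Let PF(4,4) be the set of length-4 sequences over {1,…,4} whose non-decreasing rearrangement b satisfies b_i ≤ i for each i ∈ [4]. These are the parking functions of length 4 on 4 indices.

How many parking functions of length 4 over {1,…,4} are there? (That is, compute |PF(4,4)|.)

125

|PF| = (4+1−4)·(4+1)^{4−1} = 1·125 = 125 [KW]
E.g. (2,1,1,3) → sorted (1,1,2,3): b_i ≤ i ∀i, a PF.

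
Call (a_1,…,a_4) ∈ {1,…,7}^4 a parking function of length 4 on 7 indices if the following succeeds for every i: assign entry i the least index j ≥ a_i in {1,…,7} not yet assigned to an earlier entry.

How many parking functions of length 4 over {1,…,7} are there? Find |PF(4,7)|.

2048

#PF = (8−4)·8^(4−1) = 4·512 = 2048
Check (6,4,3,2) → sorted (2,3,4,6): b_i ≤ 3+i ∀i, a PF.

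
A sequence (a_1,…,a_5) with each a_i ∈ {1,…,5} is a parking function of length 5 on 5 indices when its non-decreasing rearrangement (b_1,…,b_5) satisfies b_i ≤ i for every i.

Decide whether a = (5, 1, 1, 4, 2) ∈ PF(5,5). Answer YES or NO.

YES

Sorted: b = (1, 1, 2, 4, 5).
  b_1=1 ≤ 1
  b_2=1 ≤ 2
  b_3=2 ≤ 3
  b_4=4 ≤ 4
  b_5=5 ≤ 5
All bounds hold ⇒ YES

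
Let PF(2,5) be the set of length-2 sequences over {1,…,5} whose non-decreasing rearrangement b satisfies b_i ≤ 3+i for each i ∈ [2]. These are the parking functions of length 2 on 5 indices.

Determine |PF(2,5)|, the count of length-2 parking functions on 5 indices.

24

Count = (6−2)·6^(2−1) = 4×6 = 24
Example (2,4) → sorted (2,4): b_i ≤ 3+i ∀i, a PF.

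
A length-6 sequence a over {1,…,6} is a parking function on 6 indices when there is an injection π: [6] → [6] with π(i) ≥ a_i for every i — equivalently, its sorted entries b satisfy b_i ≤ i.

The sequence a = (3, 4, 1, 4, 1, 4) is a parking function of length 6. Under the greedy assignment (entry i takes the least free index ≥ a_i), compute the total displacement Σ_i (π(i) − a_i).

Σπ = 6·7/2 = 21 (π permutes [6]); Σa = 3+4+1+4+1+4 = 17; disp = 21−17 = 4.

4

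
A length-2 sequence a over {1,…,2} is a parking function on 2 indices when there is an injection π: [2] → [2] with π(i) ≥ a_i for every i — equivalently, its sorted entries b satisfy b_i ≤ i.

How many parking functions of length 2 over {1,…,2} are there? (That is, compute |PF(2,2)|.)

#PF = (2+1−2)·(2+1)^{2−1} = 1×3 = 3 (Pollak)
Check (2,1) → sorted (1,2): b_i ≤ i ∀i, a PF.

3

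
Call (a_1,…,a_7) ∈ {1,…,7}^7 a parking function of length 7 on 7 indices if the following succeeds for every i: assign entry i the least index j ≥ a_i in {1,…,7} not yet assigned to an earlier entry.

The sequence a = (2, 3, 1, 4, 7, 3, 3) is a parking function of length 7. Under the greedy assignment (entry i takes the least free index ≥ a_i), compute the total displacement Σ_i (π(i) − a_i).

Σπ = 7·8/2 = 28 (π permutes [7]); Σa = 2+3+1+4+7+3+3 = 23; disp = 28−23 = 5.

5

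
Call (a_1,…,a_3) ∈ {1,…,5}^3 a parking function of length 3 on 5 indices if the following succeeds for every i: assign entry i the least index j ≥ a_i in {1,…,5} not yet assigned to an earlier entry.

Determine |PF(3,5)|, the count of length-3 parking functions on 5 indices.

108

|PF| = (5−3+1)·(5+1)^(3−1) = 3×36 = 108 (Konheim–Weiss)
E.g. (4,2,4) → sorted (2,4,4): b_i ≤ 2+i ∀i, a PF.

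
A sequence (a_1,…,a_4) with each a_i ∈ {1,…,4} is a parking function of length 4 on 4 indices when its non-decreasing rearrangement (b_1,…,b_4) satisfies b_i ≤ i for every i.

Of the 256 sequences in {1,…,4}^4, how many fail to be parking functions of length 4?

131

#PF = (4−4+1)·(4+1)^(4−1) = 1×125 = 125
One tuple (4,3,3,3) → sorted (3,3,3,4): b_1=3>1, not a PF.
So 256 − 125 = 131 fail.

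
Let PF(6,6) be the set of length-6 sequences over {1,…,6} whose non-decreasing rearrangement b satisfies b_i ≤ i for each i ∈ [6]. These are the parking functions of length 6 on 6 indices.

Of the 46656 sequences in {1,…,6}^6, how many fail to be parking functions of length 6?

29849

Count = (6−6+1)·(6+1)^(6−1) = 1·16807 = 16807
E.g. (6,6,5,3,5,5) → sorted (3,5,5,5,6,6): b_1=3>1, not a PF.
6^6 − 16807 = 46656 − 16807 = 29849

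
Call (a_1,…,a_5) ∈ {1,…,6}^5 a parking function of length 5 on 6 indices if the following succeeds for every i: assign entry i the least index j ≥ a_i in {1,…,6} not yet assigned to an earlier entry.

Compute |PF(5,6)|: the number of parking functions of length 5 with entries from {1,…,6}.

|PF(5,6)| = (6+1−5)·(6+1)^{5−1} = 2·2401 = 4802 (Pollak)
Example (4,1,4,1,2) → sorted (1,1,2,4,4): b_i ≤ 1+i ∀i, a PF.

4802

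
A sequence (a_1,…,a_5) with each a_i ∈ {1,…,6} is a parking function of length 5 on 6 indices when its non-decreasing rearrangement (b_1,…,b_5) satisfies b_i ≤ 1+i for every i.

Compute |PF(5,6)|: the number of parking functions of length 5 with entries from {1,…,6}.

|PF| = (7−5)·7^(5−1) = 2·2401 = 4802 [KW]
Example (4,3,1,6,3) → sorted (1,3,3,4,6): b_i ≤ 1+i ∀i, a PF.

4802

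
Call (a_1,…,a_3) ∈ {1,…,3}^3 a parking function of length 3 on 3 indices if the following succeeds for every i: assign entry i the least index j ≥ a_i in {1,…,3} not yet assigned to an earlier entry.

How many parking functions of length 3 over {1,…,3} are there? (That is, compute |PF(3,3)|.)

|PF| = (4−3)·4^(3−1) = 1 · 16 = 16 (Pollak)
One tuple (1,3,2) → sorted (1,2,3): b_i ≤ i ∀i, a PF.

16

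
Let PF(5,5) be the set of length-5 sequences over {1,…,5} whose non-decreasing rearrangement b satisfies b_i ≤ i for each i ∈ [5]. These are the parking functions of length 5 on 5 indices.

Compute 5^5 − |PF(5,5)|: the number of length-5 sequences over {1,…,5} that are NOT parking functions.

|PF(5,5)| = (5+1−5)·(5+1)^{5−1} = 1×1296 = 1296 [KW]
Check (5,5,4,5,1) → sorted (1,4,5,5,5): b_2=4>2, not a PF.
5^5 − 1296 = 3125 − 1296 = 1829

1829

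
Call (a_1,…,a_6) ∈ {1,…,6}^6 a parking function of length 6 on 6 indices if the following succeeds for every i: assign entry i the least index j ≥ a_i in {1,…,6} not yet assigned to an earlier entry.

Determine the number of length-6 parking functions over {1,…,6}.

|PF| = (6−6+1)·(6+1)^(6−1) = 1·16807 = 16807 [KW]
Example (2,5,4,6,1,2) → sorted (1,2,2,4,5,6): b_i ≤ i ∀i, a PF.

16807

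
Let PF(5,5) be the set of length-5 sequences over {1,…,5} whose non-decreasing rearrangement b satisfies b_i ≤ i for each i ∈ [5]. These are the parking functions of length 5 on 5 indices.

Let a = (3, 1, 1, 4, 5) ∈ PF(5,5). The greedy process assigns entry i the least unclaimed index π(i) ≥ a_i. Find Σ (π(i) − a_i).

Σπ = 15 ({1..5} each once); Σa = 3+1+1+4+5 = 14; disp = 15−14 = 1.

1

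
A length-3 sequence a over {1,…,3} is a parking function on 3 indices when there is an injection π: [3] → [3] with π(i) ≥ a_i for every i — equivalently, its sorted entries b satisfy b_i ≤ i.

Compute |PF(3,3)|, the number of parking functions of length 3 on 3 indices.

16

|PF| = 1·4^2 = 1×16 = 16 [KW]
Example (1,1,3) → sorted (1,1,3): b_i ≤ i ∀i, a PF.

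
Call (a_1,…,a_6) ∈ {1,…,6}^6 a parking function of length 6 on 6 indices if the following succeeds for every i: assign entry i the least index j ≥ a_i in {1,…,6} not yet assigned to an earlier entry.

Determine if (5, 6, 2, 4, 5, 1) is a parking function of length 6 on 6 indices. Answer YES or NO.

NO

Order a: b = (1, 2, 4, 5, 5, 6).
  b_1=1 ≤ 1
  b_2=2 ≤ 2
  b_3=4 > 3
  fails at i=3 ⇒ NO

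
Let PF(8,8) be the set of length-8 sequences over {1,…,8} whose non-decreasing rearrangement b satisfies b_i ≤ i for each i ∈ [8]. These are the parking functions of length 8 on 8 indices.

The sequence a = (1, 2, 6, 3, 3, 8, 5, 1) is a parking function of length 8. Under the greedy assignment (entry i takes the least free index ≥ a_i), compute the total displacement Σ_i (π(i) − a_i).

7

Σπ = 8·9/2 = 36 (π permutes [8]); Σa = 1+2+6+3+3+8+5+1 = 29; disp = 36−29 = 7.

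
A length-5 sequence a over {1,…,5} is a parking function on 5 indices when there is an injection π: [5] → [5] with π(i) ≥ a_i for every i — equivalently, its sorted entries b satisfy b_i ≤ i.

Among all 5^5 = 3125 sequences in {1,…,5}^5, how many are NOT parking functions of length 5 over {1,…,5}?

Count = 1·6^4 = 1·1296 = 1296
Check (5,5,3,5,5) → sorted (3,5,5,5,5): b_1=3>1, not a PF.
So 3125 − 1296 = 1829 fail.

1829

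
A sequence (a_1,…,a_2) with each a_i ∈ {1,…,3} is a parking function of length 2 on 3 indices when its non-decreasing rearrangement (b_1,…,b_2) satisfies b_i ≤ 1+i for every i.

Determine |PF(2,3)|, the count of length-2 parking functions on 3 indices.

Count = (3+1−2)·(3+1)^{2−1} = 2×4 = 8 (Pollak)
Example (2,1) → sorted (1,2): b_i ≤ 1+i ∀i, a PF.

8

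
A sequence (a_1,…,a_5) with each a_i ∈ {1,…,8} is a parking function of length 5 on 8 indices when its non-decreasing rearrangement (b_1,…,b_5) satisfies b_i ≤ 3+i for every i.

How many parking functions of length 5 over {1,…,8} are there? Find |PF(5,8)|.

Count = (9−5)·9^(5−1) = 4·6561 = 26244 (Konheim–Weiss)
One tuple (1,7,2,8,2) → sorted (1,2,2,7,8): b_i ≤ 3+i ∀i, a PF.

26244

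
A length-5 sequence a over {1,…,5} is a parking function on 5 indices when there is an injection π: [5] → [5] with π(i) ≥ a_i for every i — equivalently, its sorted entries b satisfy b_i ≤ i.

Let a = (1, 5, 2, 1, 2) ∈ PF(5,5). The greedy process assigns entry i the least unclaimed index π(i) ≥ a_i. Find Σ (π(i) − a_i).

Σπ(i) = 1+…+5 = 15; Σa = 1+5+2+1+2 = 11; disp = 15−11 = 4.

4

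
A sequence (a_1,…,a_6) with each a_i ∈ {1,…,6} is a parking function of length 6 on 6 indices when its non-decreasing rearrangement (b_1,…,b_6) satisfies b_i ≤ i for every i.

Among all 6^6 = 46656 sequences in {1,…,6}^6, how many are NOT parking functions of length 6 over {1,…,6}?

Count = (6+1−6)·(6+1)^{6−1} = 1×16807 = 16807 (Pollak)
One tuple (1,6,4,4,6,4) → sorted (1,4,4,4,6,6): b_2=4>2, not a PF.
Total 46656; non-PF = 46656−16807 = 29849

29849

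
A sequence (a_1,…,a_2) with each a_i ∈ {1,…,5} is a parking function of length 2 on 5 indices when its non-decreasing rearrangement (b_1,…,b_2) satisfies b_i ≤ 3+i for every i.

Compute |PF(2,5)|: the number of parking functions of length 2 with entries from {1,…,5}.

|PF(2,5)| = 4·6^1 = 4×6 = 24 [KW]
One tuple (3,3) → sorted (3,3): b_i ≤ 3+i ∀i, a PF.

24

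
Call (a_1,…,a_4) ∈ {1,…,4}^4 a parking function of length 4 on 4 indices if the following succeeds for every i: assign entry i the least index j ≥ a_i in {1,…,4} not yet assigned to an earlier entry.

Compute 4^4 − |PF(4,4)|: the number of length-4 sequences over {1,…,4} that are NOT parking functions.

131

Count = (4−4+1)·(4+1)^(4−1) = 1·125 = 125 [KW]
E.g. (2,3,4,3) → sorted (2,3,3,4): b_1=2>1, not a PF.
So 256 − 125 = 131 fail.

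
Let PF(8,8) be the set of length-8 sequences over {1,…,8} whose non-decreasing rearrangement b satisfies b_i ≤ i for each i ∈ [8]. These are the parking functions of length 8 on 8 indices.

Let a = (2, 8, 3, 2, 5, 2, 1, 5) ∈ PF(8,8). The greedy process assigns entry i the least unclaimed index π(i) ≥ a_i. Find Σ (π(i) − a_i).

Σπ(i) = 1+…+8 = 36; Σa = 2+8+3+2+5+2+1+5 = 28; disp = 36−28 = 8.

8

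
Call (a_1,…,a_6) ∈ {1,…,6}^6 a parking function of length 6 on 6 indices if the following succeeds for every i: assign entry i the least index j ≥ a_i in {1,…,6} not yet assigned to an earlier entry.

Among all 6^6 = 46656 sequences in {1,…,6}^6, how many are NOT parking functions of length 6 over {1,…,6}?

|PF| = (6−6+1)·(6+1)^(6−1) = 1×16807 = 16807 (Pollak)
One tuple (6,5,6,6,5,3) → sorted (3,5,5,6,6,6): b_1=3>1, not a PF.
6^6 − 16807 = 46656 − 16807 = 29849

29849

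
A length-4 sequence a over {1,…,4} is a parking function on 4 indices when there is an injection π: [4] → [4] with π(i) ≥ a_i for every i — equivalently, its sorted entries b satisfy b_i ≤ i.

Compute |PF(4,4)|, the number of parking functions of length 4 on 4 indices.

#PF = 1·5^3 = 1 · 125 = 125 (Konheim–Weiss)
Check (1,1,2,4) → sorted (1,1,2,4): b_i ≤ i ∀i, a PF.

125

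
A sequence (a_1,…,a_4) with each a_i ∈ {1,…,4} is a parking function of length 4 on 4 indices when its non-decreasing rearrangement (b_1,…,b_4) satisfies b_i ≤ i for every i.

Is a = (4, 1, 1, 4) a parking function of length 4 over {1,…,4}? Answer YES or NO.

NO

Sorted: b = (1, 1, 4, 4).
  b_1=1 ≤ 1
  b_2=1 ≤ 2
  b_3=4 > 3
  fails at i=3 ⇒ NO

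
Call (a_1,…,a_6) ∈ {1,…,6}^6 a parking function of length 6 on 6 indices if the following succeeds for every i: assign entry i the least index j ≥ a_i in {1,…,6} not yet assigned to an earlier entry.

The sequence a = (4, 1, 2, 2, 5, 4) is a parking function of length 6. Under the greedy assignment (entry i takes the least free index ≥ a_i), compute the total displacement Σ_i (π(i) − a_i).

Σπ(i) = 1+…+6 = 21; Σa = 4+1+2+2+5+4 = 18; disp = 21−18 = 3.

3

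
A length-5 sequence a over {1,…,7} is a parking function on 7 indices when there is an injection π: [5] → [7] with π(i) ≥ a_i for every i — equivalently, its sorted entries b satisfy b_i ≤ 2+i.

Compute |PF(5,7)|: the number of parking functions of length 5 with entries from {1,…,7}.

|PF(5,7)| = (8−5)·8^(5−1) = 3 · 4096 = 12288 (Konheim–Weiss)
E.g. (6,2,5,2,4) → sorted (2,2,4,5,6): b_i ≤ 2+i ∀i, a PF.

12288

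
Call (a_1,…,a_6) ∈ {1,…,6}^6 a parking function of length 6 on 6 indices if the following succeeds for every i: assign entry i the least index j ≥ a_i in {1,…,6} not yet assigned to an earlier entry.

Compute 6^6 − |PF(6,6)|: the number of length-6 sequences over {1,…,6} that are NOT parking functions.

29849

#PF = (6−6+1)·(6+1)^(6−1) = 1 · 16807 = 16807 (Konheim–Weiss)
Example (6,6,6,5,4,3) → sorted (3,4,5,6,6,6): b_1=3>1, not a PF.
Total 46656; non-PF = 46656−16807 = 29849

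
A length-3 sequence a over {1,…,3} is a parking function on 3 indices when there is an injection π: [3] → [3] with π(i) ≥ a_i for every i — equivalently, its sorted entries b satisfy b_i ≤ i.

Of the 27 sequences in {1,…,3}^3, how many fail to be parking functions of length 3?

Count = (4−3)·4^(3−1) = 1 · 16 = 16 (Pollak)
E.g. (3,3,3) → sorted (3,3,3): b_1=3>1, not a PF.
3^3 − 16 = 27 − 16 = 11

11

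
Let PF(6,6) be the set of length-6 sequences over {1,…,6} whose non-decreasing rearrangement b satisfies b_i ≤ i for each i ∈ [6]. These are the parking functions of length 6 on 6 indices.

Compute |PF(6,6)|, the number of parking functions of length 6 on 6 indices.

|PF| = (6−6+1)·(6+1)^(6−1) = 1·16807 = 16807 (Konheim–Weiss)
E.g. (1,1,3,3,4,2) → sorted (1,1,2,3,3,4): b_i ≤ i ∀i, a PF.

16807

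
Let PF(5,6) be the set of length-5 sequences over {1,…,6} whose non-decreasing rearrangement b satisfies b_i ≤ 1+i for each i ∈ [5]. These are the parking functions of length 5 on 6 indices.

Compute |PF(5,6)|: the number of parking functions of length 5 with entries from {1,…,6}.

4802

Count = (6+1−5)·(6+1)^{5−1} = 2×2401 = 4802
E.g. (2,4,2,5,6) → sorted (2,2,4,5,6): b_i ≤ 1+i ∀i, a PF.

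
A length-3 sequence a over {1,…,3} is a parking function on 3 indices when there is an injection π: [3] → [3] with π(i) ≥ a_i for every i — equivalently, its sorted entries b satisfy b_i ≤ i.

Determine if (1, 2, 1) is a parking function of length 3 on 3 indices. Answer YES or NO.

YES

Sorted: b = (1, 1, 2).
  b_1=1 ≤ 1
  b_2=1 ≤ 2
  b_3=2 ≤ 3
All bounds hold ⇒ YES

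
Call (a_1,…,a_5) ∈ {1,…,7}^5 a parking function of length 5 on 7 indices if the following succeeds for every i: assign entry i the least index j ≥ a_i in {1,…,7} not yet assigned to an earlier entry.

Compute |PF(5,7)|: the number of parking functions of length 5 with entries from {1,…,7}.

12288

#PF = (7+1−5)·(7+1)^{5−1} = 3·4096 = 12288 (Pollak)
Example (6,2,3,5,5) → sorted (2,3,5,5,6): b_i ≤ 2+i ∀i, a PF.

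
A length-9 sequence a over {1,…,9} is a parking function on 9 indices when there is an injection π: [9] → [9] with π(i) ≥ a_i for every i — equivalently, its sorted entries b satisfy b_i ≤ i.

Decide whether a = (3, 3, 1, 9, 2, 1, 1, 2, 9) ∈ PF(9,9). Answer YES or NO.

NO

Rearranged: b = (1, 1, 1, 2, 2, 3, 3, 9, 9).
  b_1=1 ≤ 1
  b_2=1 ≤ 2
  b_3=1 ≤ 3
  b_4=2 ≤ 4
  b_5=2 ≤ 5
  b_6=3 ≤ 6
  b_7=3 ≤ 7
  b_8=9 > 8
  fails at i=8 ⇒ NO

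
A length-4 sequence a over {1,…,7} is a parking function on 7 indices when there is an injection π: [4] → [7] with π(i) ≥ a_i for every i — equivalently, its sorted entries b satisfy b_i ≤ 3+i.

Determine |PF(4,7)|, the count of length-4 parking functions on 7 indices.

Count = (8−4)·8^(4−1) = 4·512 = 2048 (Konheim–Weiss)
E.g. (1,7,3,6) → sorted (1,3,6,7): b_i ≤ 3+i ∀i, a PF.

2048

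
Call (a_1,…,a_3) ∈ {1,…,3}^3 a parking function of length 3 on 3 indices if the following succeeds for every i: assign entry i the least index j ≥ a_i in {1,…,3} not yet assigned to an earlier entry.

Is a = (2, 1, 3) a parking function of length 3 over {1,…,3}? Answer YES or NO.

YES

Rearranged: b = (1, 2, 3).
  b_1=1 ≤ 1
  b_2=2 ≤ 2
  b_3=3 ≤ 3
All bounds hold ⇒ YES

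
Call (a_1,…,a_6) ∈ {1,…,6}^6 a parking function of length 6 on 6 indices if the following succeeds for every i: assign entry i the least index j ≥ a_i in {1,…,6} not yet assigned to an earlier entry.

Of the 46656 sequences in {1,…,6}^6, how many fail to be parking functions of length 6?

|PF| = (6−6+1)·(6+1)^(6−1) = 1·16807 = 16807 (Konheim–Weiss)
E.g. (6,5,4,5,5,4) → sorted (4,4,5,5,5,6): b_1=4>1, not a PF.
Total 46656; non-PF = 46656−16807 = 29849

29849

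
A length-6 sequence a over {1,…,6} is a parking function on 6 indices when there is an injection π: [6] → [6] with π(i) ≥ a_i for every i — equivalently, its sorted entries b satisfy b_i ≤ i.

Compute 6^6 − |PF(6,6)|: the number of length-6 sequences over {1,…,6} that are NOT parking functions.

29849

|PF| = 1·7^5 = 1 · 16807 = 16807 (Pollak)
Check (4,5,5,4,2,3) → sorted (2,3,4,4,5,5): b_1=2>1, not a PF.
6^6 − 16807 = 46656 − 16807 = 29849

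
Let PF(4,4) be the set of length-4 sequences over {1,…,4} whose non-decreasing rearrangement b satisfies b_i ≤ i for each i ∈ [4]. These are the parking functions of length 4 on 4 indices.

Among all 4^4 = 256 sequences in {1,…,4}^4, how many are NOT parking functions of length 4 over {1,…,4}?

#PF = 1·5^3 = 1×125 = 125 (Pollak)
E.g. (3,4,4,4) → sorted (3,4,4,4): b_1=3>1, not a PF.
4^4 − 125 = 256 − 125 = 131

131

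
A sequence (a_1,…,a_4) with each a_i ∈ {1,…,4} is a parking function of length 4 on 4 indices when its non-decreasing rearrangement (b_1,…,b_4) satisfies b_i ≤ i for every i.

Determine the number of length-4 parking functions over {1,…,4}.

#PF = (4+1−4)·(4+1)^{4−1} = 1 · 125 = 125
One tuple (2,2,1,2) → sorted (1,2,2,2): b_i ≤ i ∀i, a PF.

125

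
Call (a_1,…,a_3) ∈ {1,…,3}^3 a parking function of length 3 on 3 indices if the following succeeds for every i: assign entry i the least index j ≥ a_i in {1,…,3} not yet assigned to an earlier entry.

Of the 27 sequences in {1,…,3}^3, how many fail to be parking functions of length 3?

|PF(3,3)| = (3+1−3)·(3+1)^{3−1} = 1·16 = 16 (Pollak)
Example (2,3,2) → sorted (2,2,3): b_1=2>1, not a PF.
3^3 − 16 = 27 − 16 = 11

11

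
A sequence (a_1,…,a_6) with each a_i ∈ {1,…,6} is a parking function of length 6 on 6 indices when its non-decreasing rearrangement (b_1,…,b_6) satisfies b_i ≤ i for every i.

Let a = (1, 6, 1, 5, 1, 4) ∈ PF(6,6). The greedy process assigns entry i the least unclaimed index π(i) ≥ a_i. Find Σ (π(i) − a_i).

3

Σπ = 6·7/2 = 21 (π permutes [6]); Σa = 1+6+1+5+1+4 = 18; disp = 21−18 = 3.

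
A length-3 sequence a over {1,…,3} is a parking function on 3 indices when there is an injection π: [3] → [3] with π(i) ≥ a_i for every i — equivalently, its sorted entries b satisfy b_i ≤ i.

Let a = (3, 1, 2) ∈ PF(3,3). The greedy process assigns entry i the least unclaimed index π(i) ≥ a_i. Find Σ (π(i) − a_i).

Σπ(i) = 1+…+3 = 6; Σa = 3+1+2 = 6; disp = 6−6 = 0.

0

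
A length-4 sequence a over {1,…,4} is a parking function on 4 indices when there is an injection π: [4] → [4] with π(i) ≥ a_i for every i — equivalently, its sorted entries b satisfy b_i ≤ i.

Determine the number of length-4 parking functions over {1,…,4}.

|PF| = (5−4)·5^(4−1) = 1·125 = 125 (Pollak)
Check (3,2,4,1) → sorted (1,2,3,4): b_i ≤ i ∀i, a PF.

125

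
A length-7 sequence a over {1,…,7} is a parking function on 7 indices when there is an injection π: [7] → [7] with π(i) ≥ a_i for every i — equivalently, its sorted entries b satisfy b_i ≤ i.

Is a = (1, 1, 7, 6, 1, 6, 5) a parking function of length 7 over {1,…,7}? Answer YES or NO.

NO

Sorted: b = (1, 1, 1, 5, 6, 6, 7).
  b_1=1 ≤ 1
  b_2=1 ≤ 2
  b_3=1 ≤ 3
  b_4=5 > 4
  fails at i=4 ⇒ NO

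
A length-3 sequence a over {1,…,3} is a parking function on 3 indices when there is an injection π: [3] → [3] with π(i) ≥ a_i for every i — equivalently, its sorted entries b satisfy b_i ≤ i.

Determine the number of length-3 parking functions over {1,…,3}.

|PF(3,3)| = 1·4^2 = 1 · 16 = 16 [KW]
Example (1,3,2) → sorted (1,2,3): b_i ≤ i ∀i, a PF.

16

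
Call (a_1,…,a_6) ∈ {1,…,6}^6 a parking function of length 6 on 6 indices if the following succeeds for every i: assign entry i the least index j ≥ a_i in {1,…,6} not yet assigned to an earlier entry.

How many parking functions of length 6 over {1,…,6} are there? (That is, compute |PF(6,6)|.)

16807

|PF| = (7−6)·7^(6−1) = 1 · 16807 = 16807
Check (1,4,2,4,5,3) → sorted (1,2,3,4,4,5): b_i ≤ i ∀i, a PF.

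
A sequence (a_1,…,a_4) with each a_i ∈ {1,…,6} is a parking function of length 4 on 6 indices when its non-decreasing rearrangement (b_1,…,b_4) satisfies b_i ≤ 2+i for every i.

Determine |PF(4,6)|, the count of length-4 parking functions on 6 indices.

#PF = (6+1−4)·(6+1)^{4−1} = 3×343 = 1029 (Konheim–Weiss)
One tuple (3,6,2,4) → sorted (2,3,4,6): b_i ≤ 2+i ∀i, a PF.

1029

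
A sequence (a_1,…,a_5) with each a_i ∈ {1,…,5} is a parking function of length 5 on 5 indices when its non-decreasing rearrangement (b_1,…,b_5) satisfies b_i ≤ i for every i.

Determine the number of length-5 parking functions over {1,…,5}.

1296

#PF = (5+1−5)·(5+1)^{5−1} = 1×1296 = 1296 (Pollak)
Check (1,2,4,1,1) → sorted (1,1,1,2,4): b_i ≤ i ∀i, a PF.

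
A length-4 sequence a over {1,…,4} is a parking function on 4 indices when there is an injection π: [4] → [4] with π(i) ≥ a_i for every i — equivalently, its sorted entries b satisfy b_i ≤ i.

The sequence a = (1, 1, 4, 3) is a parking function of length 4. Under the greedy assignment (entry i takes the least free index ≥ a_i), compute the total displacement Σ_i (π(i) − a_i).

1

Σπ(i) = 1+…+4 = 10; Σa = 1+1+4+3 = 9; disp = 10−9 = 1.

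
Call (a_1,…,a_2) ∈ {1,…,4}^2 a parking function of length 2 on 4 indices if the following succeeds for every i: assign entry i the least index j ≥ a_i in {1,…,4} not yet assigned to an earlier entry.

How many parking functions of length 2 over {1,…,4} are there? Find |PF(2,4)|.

15

Count = (4+1−2)·(4+1)^{2−1} = 3·5 = 15 [KW]
One tuple (4,1) → sorted (1,4): b_i ≤ 2+i ∀i, a PF.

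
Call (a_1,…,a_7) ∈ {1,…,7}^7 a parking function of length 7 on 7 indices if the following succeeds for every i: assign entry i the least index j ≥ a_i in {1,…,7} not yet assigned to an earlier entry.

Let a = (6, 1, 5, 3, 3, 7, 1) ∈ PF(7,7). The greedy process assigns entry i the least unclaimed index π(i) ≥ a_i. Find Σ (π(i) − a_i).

Σπ = 7·8/2 = 28 (π permutes [7]); Σa = 6+1+5+3+3+7+1 = 26; disp = 28−26 = 2.

2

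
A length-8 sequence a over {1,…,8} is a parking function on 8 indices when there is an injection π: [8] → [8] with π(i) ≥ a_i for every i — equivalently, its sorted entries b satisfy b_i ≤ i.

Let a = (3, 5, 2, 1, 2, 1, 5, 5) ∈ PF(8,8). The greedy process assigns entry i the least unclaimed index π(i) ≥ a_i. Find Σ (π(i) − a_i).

Σπ = 36 ({1..8} each once); Σa = 3+5+2+1+2+1+5+5 = 24; disp = 36−24 = 12.

12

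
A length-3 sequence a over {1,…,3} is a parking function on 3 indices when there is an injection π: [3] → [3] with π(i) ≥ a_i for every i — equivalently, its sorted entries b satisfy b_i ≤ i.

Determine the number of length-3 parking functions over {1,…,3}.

|PF| = (4−3)·4^(3−1) = 1 · 16 = 16 (Konheim–Weiss)
One tuple (1,1,3) → sorted (1,1,3): b_i ≤ i ∀i, a PF.

16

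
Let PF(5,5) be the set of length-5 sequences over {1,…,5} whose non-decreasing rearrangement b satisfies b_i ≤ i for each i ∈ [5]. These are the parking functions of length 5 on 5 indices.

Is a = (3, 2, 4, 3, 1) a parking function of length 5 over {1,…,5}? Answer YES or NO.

YES

Sorted: b = (1, 2, 3, 3, 4).
  b_1=1 ≤ 1
  b_2=2 ≤ 2
  b_3=3 ≤ 3
  b_4=3 ≤ 4
  b_5=4 ≤ 5
All bounds hold ⇒ YES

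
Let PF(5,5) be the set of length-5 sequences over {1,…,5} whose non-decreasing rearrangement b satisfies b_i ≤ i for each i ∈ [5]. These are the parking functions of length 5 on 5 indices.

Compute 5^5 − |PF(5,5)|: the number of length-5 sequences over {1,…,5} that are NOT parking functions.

|PF(5,5)| = 1·6^4 = 1 · 1296 = 1296
E.g. (4,5,3,5,5) → sorted (3,4,5,5,5): b_1=3>1, not a PF.
5^5 − 1296 = 3125 − 1296 = 1829

1829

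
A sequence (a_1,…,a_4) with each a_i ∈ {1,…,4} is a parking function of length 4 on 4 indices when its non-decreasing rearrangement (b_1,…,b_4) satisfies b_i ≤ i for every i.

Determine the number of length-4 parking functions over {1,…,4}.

125

#PF = (5−4)·5^(4−1) = 1×125 = 125 (Konheim–Weiss)
One tuple (1,4,1,2) → sorted (1,1,2,4): b_i ≤ i ∀i, a PF.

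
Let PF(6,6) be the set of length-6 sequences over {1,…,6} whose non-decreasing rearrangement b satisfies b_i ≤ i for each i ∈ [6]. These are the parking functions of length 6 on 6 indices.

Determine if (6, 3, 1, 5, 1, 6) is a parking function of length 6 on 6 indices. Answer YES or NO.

Sorted: b = (1, 1, 3, 5, 6, 6).
  b_1=1 ≤ 1
  b_2=1 ≤ 2
  b_3=3 ≤ 3
  b_4=5 > 4
  fails at i=4 ⇒ NO

NO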